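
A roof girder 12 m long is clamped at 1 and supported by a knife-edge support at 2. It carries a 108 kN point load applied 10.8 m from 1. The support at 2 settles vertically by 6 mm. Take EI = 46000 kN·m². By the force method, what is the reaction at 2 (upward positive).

Remove the prop at 2; the released (primary) structure is a cantilever built in at 1.
Downward deflection at the released point 2 due to the loads:
  point load 108 at a = 10.8: Pa²(3L − a)/(6EI) = 52908/EI
Tip deflection under a unit load at 2: L³/(3EI) = 576/EI.
With EI = 46000 kN·m²: δ_0 = 1.1502 m and δ_{22} = 0.012522 m/kN.
Compatibility — the beam at 2 must follow the support down by 0.006 m: δ_0 − R_2·δ_{22} = 0.006, so R_2 = (1.1502 − 0.006)/0.012522 = 91.37 kN.

R_2 = 91.37 kN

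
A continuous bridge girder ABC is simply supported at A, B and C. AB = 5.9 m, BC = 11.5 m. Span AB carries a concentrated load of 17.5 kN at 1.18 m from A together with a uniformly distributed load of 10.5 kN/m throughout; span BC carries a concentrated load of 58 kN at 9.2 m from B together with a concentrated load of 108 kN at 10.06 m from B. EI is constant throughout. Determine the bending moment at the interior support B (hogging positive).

M_B = 111.8 kN·m

Insert a hinge at B; M_B is the redundant, and each span becomes simply supported.
Rotations at B on the released spans (each span's end-slope, ×1/EI):
  span AB: point load 17.5 at a = 1.18: Pab(L + a)/(6LEI) = 19.49/EI
  span AB: UDL 10.5: wL³/(24EI) = 89.85/EI
  span BC: point load 58 at a = 9.2: Pab(L + b)/(6LEI) = 245.5/EI
  span BC: point load 108 at a = 10.06: Pab(L + b)/(6LEI) = 293.4/EI
  relative rotation θ_0 = (109.3 + 538.9)/EI = 648.2/EI
A unit hogging moment at B produces rotation L₁/(3EI) + L₂/(3EI) = 5.8/EI.
Compatibility: M_B·(L₁+L₂)/(3EI) = θ_0, giving M_B = 111.8 kN·m (hogging).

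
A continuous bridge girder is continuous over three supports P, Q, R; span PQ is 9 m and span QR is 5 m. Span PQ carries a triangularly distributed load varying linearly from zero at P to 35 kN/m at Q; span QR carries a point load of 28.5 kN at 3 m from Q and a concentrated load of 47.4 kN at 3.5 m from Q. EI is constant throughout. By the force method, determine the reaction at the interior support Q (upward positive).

R_Q = 174.7 kN

Insert a hinge at Q; M_Q is the redundant, and each span becomes simply supported.
End slopes at the hinge Q, treating each span as simply supported:
  span PQ: triangular load, peak 35: w₀L³/(45EI) = 567/EI
  span QR: point load 28.5 at a = 3: Pab(L + b)/(6LEI) = 39.9/EI
  span QR: point load 47.4 at a = 3.5: Pab(L + b)/(6LEI) = 53.92/EI
  relative rotation θ_0 = (567 + 93.82)/EI = 660.8/EI
A unit hogging moment at Q produces rotation L₁/(3EI) + L₂/(3EI) = 4.667/EI.
Slope continuity at Q: θ_0 = M_Q·4.667/EI, so M_Q = 660.8/4.667 = 141.6 kN·m (hogging).
Span PQ, ΣM about P with M_Q applied at Q: R_Q^{PQ}·9 = 945 + 141.6, so R_Q^{PQ} = 120.7 kN and R_P = 157.5 − 120.7 = 36.77 kN.
Span QR, ΣM about R: R_Q^{QR}·5 = 128.1 + 141.6, so R_Q^{QR} = 53.94 kN and R_R = 75.9 − 53.94 = 21.96 kN.
R_Q = 120.7 + 53.94 = 174.7 kN.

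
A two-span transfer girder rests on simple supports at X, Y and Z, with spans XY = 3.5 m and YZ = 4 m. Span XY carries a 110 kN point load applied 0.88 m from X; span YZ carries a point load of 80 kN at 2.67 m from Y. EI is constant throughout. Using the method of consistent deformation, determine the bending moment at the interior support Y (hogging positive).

M_Y = 46.4 kN·m

Take M_Y as the redundant. Released structure: two simple spans XY and YZ with a hinge at Y.
End slopes at the hinge Y, treating each span as simply supported:
  span XY: point load 110 at a = 0.88: Pab(L + a)/(6LEI) = 52.9/EI
  span YZ: point load 80 at a = 2.67: Pab(L + b)/(6LEI) = 63.09/EI
  relative rotation θ_0 = (52.9 + 63.09)/EI = 116/EI
A unit hogging moment at Y produces rotation L₁/(3EI) + L₂/(3EI) = 2.5/EI.
Slope continuity at Y: θ_0 = M_Y·2.5/EI, so M_Y = 116/2.5 = 46.4 kN·m (hogging).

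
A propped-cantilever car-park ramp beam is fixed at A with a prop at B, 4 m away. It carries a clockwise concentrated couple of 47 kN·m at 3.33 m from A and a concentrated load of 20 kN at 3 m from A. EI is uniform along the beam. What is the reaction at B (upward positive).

Choose R_B as the redundant. The primary structure is the cantilever fixed at A.
Primary-structure tip deflection at B by superposition:
  clockwise couple 47 at a = 3.33: M₀a(2L − a)/(2EI) = 365.5/EI
  point load 20 at a = 3: Pa²(3L − a)/(6EI) = 270/EI
  δ_0 = 635.5/EI
Flexibility coefficient — unit upward force at B: δ_{BB} = L³/(3EI) = 21.33/EI.
The prop prevents deflection at B: R_B = δ_0/δ_{BB} = 635.5/21.33 = 29.79 kN.

R_B = 29.79 kN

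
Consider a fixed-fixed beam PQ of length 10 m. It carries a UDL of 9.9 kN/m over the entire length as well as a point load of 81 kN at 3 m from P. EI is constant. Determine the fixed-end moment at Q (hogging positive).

Release both end moments; the primary structure is a simply-supported span PQ with redundants M_P and M_Q.
End rotations of the released simple span under the applied load (×1/EI):
  at P: UDL 9.9: wL³/(24EI) = 412.5/EI
  at Q: UDL 9.9: wL³/(24EI) = 412.5/EI
  at P: point load 81 at a = 3: Pab(L + b)/(6LEI) = 481.9/EI
  at Q: point load 81 at a = 3: Pab(L + a)/(6LEI) = 368.6/EI
  θ_P0 = 894.5/EI,  θ_Q0 = 781/EI
Flexibility coefficients: a unit moment at one end gives L/(3EI) there and L/(6EI) at the far end, so f₁₁ = f₂₂ = 3.333/EI and f₁₂ = f₂₁ = 1.667/EI.
Compatibility — zero rotation at each built-in end:
  3.333 M_P + 1.667 M_Q = 894.5
  1.667 M_P + 3.333 M_Q = 781
Solving the pair gives M_P = 201.6 kN·m and M_Q = 133.5 kN·m (hogging).

M_Q = 133.5 kN·m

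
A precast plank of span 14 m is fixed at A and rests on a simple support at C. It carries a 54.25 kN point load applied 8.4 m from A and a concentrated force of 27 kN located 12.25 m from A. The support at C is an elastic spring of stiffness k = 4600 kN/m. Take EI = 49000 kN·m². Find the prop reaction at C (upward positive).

Remove the prop at C; the released (primary) structure is a cantilever built in at A.
Primary-structure tip deflection at C by superposition:
  point load 54.25 at a = 8.4: Pa²(3L − a)/(6EI) = 21436/EI
  point load 27 at a = 12.25: Pa²(3L − a)/(6EI) = 20090/EI
  δ_0 = 41526/EI
Flexibility coefficient — unit upward force at C: δ_{CC} = L³/(3EI) = 914.7/EI.
With EI = 49000 kN·m²: δ_0 = 0.84746 m and δ_{CC} = 0.018667 m/kN.
Compatibility — the spring shortens by R_C/k under the reaction it provides: δ_0 − R_C·δ_{CC} = R_C/k. With 1/k = 0.000217 m/kN, R_C = δ_0 / (δ_{CC} + 1/k) = 0.84746 / (0.018667 + 0.000217) = 44.88 kN.

R_C = 44.88 kN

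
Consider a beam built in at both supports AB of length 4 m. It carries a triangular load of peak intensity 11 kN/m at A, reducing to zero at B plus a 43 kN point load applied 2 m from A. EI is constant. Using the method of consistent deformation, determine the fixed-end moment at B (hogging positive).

M_B = 27.37 kN·m

Take the two fixed-end moments M_A, M_B as redundants; the released structure is the simple span AB.
End rotations of the released simple span under the applied load (×1/EI):
  at A: triangular load, peak 11: w₀L³/(45EI) = 15.64/EI
  at B: triangular load, peak 11: 7w₀L³/(360EI) = 13.69/EI
  at A: point load 43 at a = 2: Pab(L + b)/(6LEI) = 43/EI
  at B: point load 43 at a = 2: Pab(L + a)/(6LEI) = 43/EI
  θ_A0 = 58.64/EI,  θ_B0 = 56.69/EI
Flexibility coefficients: a unit moment at one end gives L/(3EI) there and L/(6EI) at the far end, so f₁₁ = f₂₂ = 1.333/EI and f₁₂ = f₂₁ = 0.6667/EI.
Compatibility — zero rotation at each built-in end:
  1.333 M_A + 0.6667 M_B = 58.64
  0.6667 M_A + 1.333 M_B = 56.69
Solving the pair gives M_A = 30.3 kN·m and M_B = 27.37 kN·m (hogging).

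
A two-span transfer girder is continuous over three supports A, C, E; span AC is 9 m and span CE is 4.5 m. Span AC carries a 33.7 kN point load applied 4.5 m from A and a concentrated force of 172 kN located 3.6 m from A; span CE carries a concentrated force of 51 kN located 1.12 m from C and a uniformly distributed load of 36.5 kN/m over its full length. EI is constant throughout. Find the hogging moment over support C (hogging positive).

M_C = 254.6 kN·m

Insert a hinge at C; M_C is the redundant, and each span becomes simply supported.
Rotations at C on the released spans (each span's end-slope, ×1/EI):
  span AC: point load 33.7 at a = 4.5: Pab(L + a)/(6LEI) = 170.6/EI
  span AC: point load 172 at a = 3.6: Pab(L + a)/(6LEI) = 780.2/EI
  span CE: point load 51 at a = 1.12: Pab(L + b)/(6LEI) = 56.35/EI
  span CE: UDL 36.5: wL³/(24EI) = 138.6/EI
  relative rotation θ_0 = (950.8 + 194.9)/EI = 1146/EI
A unit hogging moment at C produces rotation L₁/(3EI) + L₂/(3EI) = 4.5/EI.
Slope continuity at C: θ_0 = M_C·4.5/EI, so M_C = 1146/4.5 = 254.6 kN·m (hogging).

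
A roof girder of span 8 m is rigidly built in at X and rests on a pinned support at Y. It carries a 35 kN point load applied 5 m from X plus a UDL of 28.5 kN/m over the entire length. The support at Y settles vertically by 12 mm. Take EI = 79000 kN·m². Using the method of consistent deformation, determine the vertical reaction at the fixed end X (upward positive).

Choose R_Y as the redundant. The primary structure is the cantilever fixed at X.
Downward deflection at the released point Y due to the loads:
  point load 35 at a = 5: Pa²(3L − a)/(6EI) = 2771/EI
  UDL 28.5: wL⁴/(8EI) = 14592/EI
  δ_0 = 17363/EI
Tip deflection under a unit load at Y: L³/(3EI) = 170.7/EI.
With EI = 79000 kN·m²: δ_0 = 0.21978 m and δ_{YY} = 0.00216 m/kN.
Compatibility — the beam at Y must follow the support down by 0.012 m: δ_0 − R_Y·δ_{YY} = 0.012, so R_Y = (0.21978 − 0.012)/0.00216 = 96.18 kN.
Vertical equilibrium: R_X = ΣP − R_Y = 263 − 96.18 = 166.8 kN.

R_X = 166.8 kN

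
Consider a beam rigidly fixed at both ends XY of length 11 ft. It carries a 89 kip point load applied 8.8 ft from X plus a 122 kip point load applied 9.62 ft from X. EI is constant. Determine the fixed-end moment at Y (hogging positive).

Release both end moments; the primary structure is a simply-supported span XY with redundants M_X and M_Y.
Simple-span end rotations at X and Y under the given loads:
  at X: point load 89 at a = 8.8: Pab(L + b)/(6LEI) = 344.6/EI
  at Y: point load 89 at a = 8.8: Pab(L + a)/(6LEI) = 516.9/EI
  at X: point load 122 at a = 9.62: Pab(L + b)/(6LEI) = 303.8/EI
  at Y: point load 122 at a = 9.62: Pab(L + a)/(6LEI) = 506/EI
  θ_X0 = 648.4/EI,  θ_Y0 = 1023/EI
Flexibility coefficients: a unit moment at one end gives L/(3EI) there and L/(6EI) at the far end, so f₁₁ = f₂₂ = 3.667/EI and f₁₂ = f₂₁ = 1.833/EI.
Compatibility — zero rotation at each built-in end:
  3.667 M_X + 1.833 M_Y = 648.4
  1.833 M_X + 3.667 M_Y = 1023
Solving the pair gives M_X = 49.8 kip·ft and M_Y = 254.1 kip·ft (hogging).

M_Y = 254.1 kip·ft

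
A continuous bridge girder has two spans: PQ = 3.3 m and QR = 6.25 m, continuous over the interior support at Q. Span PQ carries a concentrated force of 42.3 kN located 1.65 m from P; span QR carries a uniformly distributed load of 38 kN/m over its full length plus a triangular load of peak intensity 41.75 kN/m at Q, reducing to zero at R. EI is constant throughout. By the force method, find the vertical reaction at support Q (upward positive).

R_Q = 320.2 kN

Insert a hinge at Q; M_Q is the redundant, and each span becomes simply supported.
Discontinuity in slope at Q on the released structure — sum the simple-span end rotations:
  span PQ: point load 42.3 at a = 1.65: Pab(L + a)/(6LEI) = 28.79/EI
  span QR: UDL 38: wL³/(24EI) = 386.6/EI
  span QR: triangular load, peak 41.75: w₀L³/(45EI) = 226.5/EI
  relative rotation θ_0 = (28.79 + 613.1)/EI = 641.9/EI
A unit hogging moment at Q produces rotation L₁/(3EI) + L₂/(3EI) = 3.183/EI.
Compatibility: M_Q·(L₁+L₂)/(3EI) = θ_0, giving M_Q = 201.6 kN·m (hogging).
Span PQ, ΣM about P with M_Q applied at Q: R_Q^{PQ}·3.3 = 69.8 + 201.6, so R_Q^{PQ} = 82.25 kN and R_P = 42.3 − 82.25 = -39.95 kN.
Span QR, ΣM about R: R_Q^{QR}·6.25 = 1286 + 201.6, so R_Q^{QR} = 238 kN and R_R = 368 − 238 = 130 kN.
R_Q = 82.25 + 238 = 320.2 kN.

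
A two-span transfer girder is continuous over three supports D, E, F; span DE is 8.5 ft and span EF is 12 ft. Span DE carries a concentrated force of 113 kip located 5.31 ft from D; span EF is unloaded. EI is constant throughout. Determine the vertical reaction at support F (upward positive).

R_F = -6.321 kip

Take M_E as the redundant. Released structure: two simple spans DE and EF with a hinge at E.
End slopes at the hinge E, treating each span as simply supported:
  span DE: point load 113 at a = 5.31: Pab(L + a)/(6LEI) = 518.3/EI
  relative rotation θ_0 = (518.3 + 0)/EI = 518.3/EI
A unit hogging moment at E produces rotation L₁/(3EI) + L₂/(3EI) = 6.833/EI.
Compatibility: M_E·(L₁+L₂)/(3EI) = θ_0, giving M_E = 75.85 kip·ft (hogging).
Span EF, ΣM about F: R_E^{EF}·12 = 0 + 75.85, so R_E^{EF} = 6.321 kip and R_F = 0 − 6.321 = -6.321 kip.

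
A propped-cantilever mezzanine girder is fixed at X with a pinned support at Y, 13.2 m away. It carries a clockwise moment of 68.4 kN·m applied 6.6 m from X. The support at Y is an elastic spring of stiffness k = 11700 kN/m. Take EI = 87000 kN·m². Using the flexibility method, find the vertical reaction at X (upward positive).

Choose R_Y as the redundant. The primary structure is the cantilever fixed at X.
Downward deflection at the released point Y due to the loads:
  clockwise couple 68.4 at a = 6.6: M₀a(2L − a)/(2EI) = 4469/EI
Tip deflection under a unit load at Y: L³/(3EI) = 766.7/EI.
With EI = 87000 kN·m²: δ_0 = 0.051371 m and δ_{YY} = 0.008812 m/kN.
Compatibility — the spring shortens by R_Y/k under the reaction it provides: δ_0 − R_Y·δ_{YY} = R_Y/k. With 1/k = 0.000085 m/kN, R_Y = δ_0 / (δ_{YY} + 1/k) = 0.051371 / (0.008812 + 0.000085) = 5.774 kN.
Vertical equilibrium: R_X = ΣP − R_Y = 0 − 5.774 = -5.774 kN.

R_X = -5.774 kN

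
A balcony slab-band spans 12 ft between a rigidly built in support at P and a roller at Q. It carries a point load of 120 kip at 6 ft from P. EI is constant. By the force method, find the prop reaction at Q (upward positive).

Release the roller at Q. Primary structure: cantilever fixed at P.
Deflection at Q on the released cantilever, summing each load's contribution:
  point load 120 at a = 6: Pa²(3L − a)/(6EI) = 21600/EI
Flexibility coefficient — unit upward force at Q: δ_{QQ} = L³/(3EI) = 576/EI.
Compatibility at Q: δ_0 − R_Q·δ_{QQ} = 0, so R_Q = 21600/576 = 37.5 kip.

R_Q = 37.5 kip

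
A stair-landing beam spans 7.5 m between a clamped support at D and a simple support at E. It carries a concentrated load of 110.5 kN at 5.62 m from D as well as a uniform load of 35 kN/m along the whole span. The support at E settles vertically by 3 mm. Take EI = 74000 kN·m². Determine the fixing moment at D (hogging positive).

Take the reaction at E as the redundant and release it; the primary structure is a cantilever fixed at D.
Primary-structure tip deflection at E by superposition:
  point load 110.5 at a = 5.62: Pa²(3L − a)/(6EI) = 9819/EI
  UDL 35: wL⁴/(8EI) = 13843/EI
  δ_0 = 23662/EI
Tip deflection under a unit load at E: L³/(3EI) = 140.6/EI.
With EI = 74000 kN·m²: δ_0 = 0.31975 m and δ_{EE} = 0.0019 m/kN.
Compatibility — the beam at E must follow the support down by 0.003 m: δ_0 − R_E·δ_{EE} = 0.003, so R_E = (0.31975 − 0.003)/0.0019 = 166.7 kN.
Moment equilibrium about D: M_D = Σ(load moments about D) − R_E·L = 1605 − 166.7×7.5 = 355.3 kN·m.

M_D = 355.3 kN·m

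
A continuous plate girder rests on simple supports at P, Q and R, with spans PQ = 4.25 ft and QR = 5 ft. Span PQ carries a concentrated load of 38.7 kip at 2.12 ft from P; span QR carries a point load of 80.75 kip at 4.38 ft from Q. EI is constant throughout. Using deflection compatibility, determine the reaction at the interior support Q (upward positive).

R_Q = 41.28 kip

Take M_Q as the redundant. Released structure: two simple spans PQ and QR with a hinge at Q.
Discontinuity in slope at Q on the released structure — sum the simple-span end rotations:
  span PQ: point load 38.7 at a = 2.12: Pab(L + a)/(6LEI) = 43.65/EI
  span QR: point load 80.75 at a = 4.38: Pab(L + b)/(6LEI) = 41.08/EI
  relative rotation θ_0 = (43.65 + 41.08)/EI = 84.73/EI
A unit hogging moment at Q produces rotation L₁/(3EI) + L₂/(3EI) = 3.083/EI.
Slope continuity at Q: θ_0 = M_Q·3.083/EI, so M_Q = 84.73/3.083 = 27.48 kip·ft (hogging).
Span PQ, ΣM about P with M_Q applied at Q: R_Q^{PQ}·4.25 = 82.04 + 27.48, so R_Q^{PQ} = 25.77 kip and R_P = 38.7 − 25.77 = 12.93 kip.
Span QR, ΣM about R: R_Q^{QR}·5 = 50.06 + 27.48, so R_Q^{QR} = 15.51 kip and R_R = 80.75 − 15.51 = 65.24 kip.
R_Q = 25.77 + 15.51 = 41.28 kip.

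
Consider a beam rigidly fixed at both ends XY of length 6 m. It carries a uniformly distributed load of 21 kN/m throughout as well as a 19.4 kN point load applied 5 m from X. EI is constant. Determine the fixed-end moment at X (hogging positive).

Take the two fixed-end moments M_X, M_Y as redundants; the released structure is the simple span XY.
On the primary (simply-supported) span, the end slopes from the loading are:
  at X: UDL 21: wL³/(24EI) = 189/EI
  at Y: UDL 21: wL³/(24EI) = 189/EI
  at X: point load 19.4 at a = 5: Pab(L + b)/(6LEI) = 18.86/EI
  at Y: point load 19.4 at a = 5: Pab(L + a)/(6LEI) = 29.64/EI
  θ_X0 = 207.9/EI,  θ_Y0 = 218.6/EI
Flexibility coefficients: a unit moment at one end gives L/(3EI) there and L/(6EI) at the far end, so f₁₁ = f₂₂ = 2/EI and f₁₂ = f₂₁ = 1/EI.
Compatibility — zero rotation at each built-in end:
  2 M_X + 1 M_Y = 207.9
  1 M_X + 2 M_Y = 218.6
Solving the pair gives M_X = 65.69 kN·m and M_Y = 76.47 kN·m (hogging).

M_X = 65.69 kN·m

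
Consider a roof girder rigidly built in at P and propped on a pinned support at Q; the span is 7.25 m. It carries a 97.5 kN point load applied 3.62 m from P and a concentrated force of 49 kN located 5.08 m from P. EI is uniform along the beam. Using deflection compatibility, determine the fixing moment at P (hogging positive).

Remove the prop at Q; the released (primary) structure is a cantilever built in at P.
Deflection at Q on the released cantilever, summing each load's contribution:
  point load 97.5 at a = 3.62: Pa²(3L − a)/(6EI) = 3861/EI
  point load 49 at a = 5.08: Pa²(3L − a)/(6EI) = 3513/EI
  δ_0 = 7374/EI
Flexibility coefficient — unit upward force at Q: δ_{QQ} = L³/(3EI) = 127/EI.
Compatibility at Q: δ_0 − R_Q·δ_{QQ} = 0, so R_Q = 7374/127 = 58.05 kN.
Moment equilibrium about P: M_P = Σ(load moments about P) − R_Q·L = 601.9 − 58.05×7.25 = 181 kN·m.

M_P = 181 kN·m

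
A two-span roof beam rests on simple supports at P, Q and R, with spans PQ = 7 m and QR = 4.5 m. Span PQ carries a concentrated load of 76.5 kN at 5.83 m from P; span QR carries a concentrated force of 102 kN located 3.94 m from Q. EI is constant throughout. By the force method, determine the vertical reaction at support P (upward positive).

Release continuity at Q by inserting a hinge; the redundant is the internal moment M_Q. The primary structure is two simply-supported spans PQ and QR.
Discontinuity in slope at Q on the released structure — sum the simple-span end rotations:
  span PQ: point load 76.5 at a = 5.83: Pab(L + a)/(6LEI) = 159.4/EI
  span QR: point load 102 at a = 3.94: Pab(L + b)/(6LEI) = 42.18/EI
  relative rotation θ_0 = (159.4 + 42.18)/EI = 201.6/EI
A unit hogging moment at Q produces rotation L₁/(3EI) + L₂/(3EI) = 3.833/EI.
Slope continuity at Q: θ_0 = M_Q·3.833/EI, so M_Q = 201.6/3.833 = 52.59 kN·m (hogging).
Span PQ, ΣM about P with M_Q applied at Q: R_Q^{PQ}·7 = 446 + 52.59, so R_Q^{PQ} = 71.23 kN and R_P = 76.5 − 71.23 = 5.274 kN.

R_P = 5.274 kN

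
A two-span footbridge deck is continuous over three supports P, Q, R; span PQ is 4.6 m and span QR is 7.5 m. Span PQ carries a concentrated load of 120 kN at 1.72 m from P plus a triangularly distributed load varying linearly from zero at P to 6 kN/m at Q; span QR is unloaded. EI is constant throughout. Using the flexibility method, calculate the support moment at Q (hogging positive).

Take M_Q as the redundant. Released structure: two simple spans PQ and QR with a hinge at Q.
Discontinuity in slope at Q on the released structure — sum the simple-span end rotations:
  span PQ: point load 120 at a = 1.72: Pab(L + a)/(6LEI) = 136.1/EI
  span PQ: triangular load, peak 6: w₀L³/(45EI) = 12.98/EI
  relative rotation θ_0 = (149.1 + 0)/EI = 149.1/EI
A unit hogging moment at Q produces rotation L₁/(3EI) + L₂/(3EI) = 4.033/EI.
Compatibility: M_Q·(L₁+L₂)/(3EI) = θ_0, giving M_Q = 36.97 kN·m (hogging).

M_Q = 36.97 kN·m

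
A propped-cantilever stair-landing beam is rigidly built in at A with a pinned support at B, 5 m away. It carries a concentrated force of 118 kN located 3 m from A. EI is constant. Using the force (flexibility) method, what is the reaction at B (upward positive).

Release the roller at B. Primary structure: cantilever fixed at A.
Free-end deflection of the primary structure under the applied loading (downward +):
  point load 118 at a = 3: Pa²(3L − a)/(6EI) = 2124/EI
Tip deflection under a unit load at B: L³/(3EI) = 41.67/EI.
Compatibility at B: δ_0 − R_B·δ_{BB} = 0, so R_B = 2124/41.67 = 50.98 kN.

R_B = 50.98 kN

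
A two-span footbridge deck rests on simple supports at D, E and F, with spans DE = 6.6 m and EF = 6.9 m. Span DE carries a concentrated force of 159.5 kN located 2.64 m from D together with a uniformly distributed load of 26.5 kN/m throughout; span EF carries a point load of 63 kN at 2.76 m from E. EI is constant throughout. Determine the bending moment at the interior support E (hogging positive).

M_E = 199.7 kN·m

Insert a hinge at E; M_E is the redundant, and each span becomes simply supported.
End slopes at the hinge E, treating each span as simply supported:
  span DE: point load 159.5 at a = 2.64: Pab(L + a)/(6LEI) = 389.1/EI
  span DE: UDL 26.5: wL³/(24EI) = 317.4/EI
  span EF: point load 63 at a = 2.76: Pab(L + b)/(6LEI) = 192/EI
  relative rotation θ_0 = (706.5 + 192)/EI = 898.5/EI
A unit hogging moment at E produces rotation L₁/(3EI) + L₂/(3EI) = 4.5/EI.
Slope continuity at E: θ_0 = M_E·4.5/EI, so M_E = 898.5/4.5 = 199.7 kN·m (hogging).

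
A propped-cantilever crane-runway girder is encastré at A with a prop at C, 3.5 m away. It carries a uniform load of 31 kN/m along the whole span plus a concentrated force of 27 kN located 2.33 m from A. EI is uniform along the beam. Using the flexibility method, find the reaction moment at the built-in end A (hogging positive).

M_A = 61.5 kN·m

Choose R_C as the redundant. The primary structure is the cantilever fixed at A.
Deflection at C on the released cantilever, summing each load's contribution:
  UDL 31: wL⁴/(8EI) = 581.5/EI
  point load 27 at a = 2.33: Pa²(3L − a)/(6EI) = 199.6/EI
  δ_0 = 781.1/EI
Flexibility coefficient — unit upward force at C: δ_{CC} = L³/(3EI) = 14.29/EI.
Compatibility at C: δ_0 − R_C·δ_{CC} = 0, so R_C = 781.1/14.29 = 54.65 kN.
Moment equilibrium about A: M_A = Σ(load moments about A) − R_C·L = 252.8 − 54.65×3.5 = 61.5 kN·m.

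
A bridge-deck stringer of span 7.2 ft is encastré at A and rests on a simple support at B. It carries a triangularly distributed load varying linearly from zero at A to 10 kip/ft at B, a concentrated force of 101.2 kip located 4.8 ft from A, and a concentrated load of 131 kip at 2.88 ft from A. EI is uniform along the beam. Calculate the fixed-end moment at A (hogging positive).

M_A = 319.3 kip·ft

Take the reaction at B as the redundant and release it; the primary structure is a cantilever fixed at A.
Downward deflection at the released point B due to the loads:
  triangular load, peak 10 at the free end: 11w₀L⁴/(120EI) = 2463/EI
  point load 101.2 at a = 4.8: Pa²(3L − a)/(6EI) = 6529/EI
  point load 131 at a = 2.88: Pa²(3L − a)/(6EI) = 3390/EI
  δ_0 = 12382/EI
Flexibility coefficient — unit upward force at B: δ_{BB} = L³/(3EI) = 124.4/EI.
The prop prevents deflection at B: R_B = δ_0/δ_{BB} = 12382/124.4 = 99.52 kip.
Moment equilibrium about A: M_A = Σ(load moments about A) − R_B·L = 1036 − 99.52×7.2 = 319.3 kip·ft.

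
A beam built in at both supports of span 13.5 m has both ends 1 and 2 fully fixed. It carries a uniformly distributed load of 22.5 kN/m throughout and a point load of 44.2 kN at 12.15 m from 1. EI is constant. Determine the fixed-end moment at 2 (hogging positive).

M_2 = 390.1 kN·m

Release both end moments; the primary structure is a simply-supported span 12 with redundants M_1 and M_2.
Simple-span end rotations at 1 and 2 under the given loads:
  at 1: UDL 22.5: wL³/(24EI) = 2307/EI
  at 2: UDL 22.5: wL³/(24EI) = 2307/EI
  at 1: point load 44.2 at a = 12.15: Pab(L + b)/(6LEI) = 132.9/EI
  at 2: point load 44.2 at a = 12.15: Pab(L + a)/(6LEI) = 229.6/EI
  θ_10 = 2440/EI,  θ_20 = 2536/EI
Flexibility coefficients: a unit moment at one end gives L/(3EI) there and L/(6EI) at the far end, so f₁₁ = f₂₂ = 4.5/EI and f₁₂ = f₂₁ = 2.25/EI.
Compatibility — zero rotation at each built-in end:
  4.5 M_1 + 2.25 M_2 = 2440
  2.25 M_1 + 4.5 M_2 = 2536
Solving the pair gives M_1 = 347.1 kN·m and M_2 = 390.1 kN·m (hogging).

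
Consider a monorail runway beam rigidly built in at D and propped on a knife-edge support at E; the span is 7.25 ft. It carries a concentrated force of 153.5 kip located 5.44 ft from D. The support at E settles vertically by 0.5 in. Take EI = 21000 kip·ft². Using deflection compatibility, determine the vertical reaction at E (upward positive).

Release the roller at E. Primary structure: cantilever fixed at D.
Deflection at E on the released cantilever, summing each load's contribution:
  point load 153.5 at a = 5.44: Pa²(3L − a)/(6EI) = 12348/EI
Flexibility coefficient — unit upward force at E: δ_{EE} = L³/(3EI) = 127/EI.
With EI = 21000 kip·ft²: δ_0 = 0.58802 ft and δ_{EE} = 0.006049 ft/kip.
Compatibility — the beam at E must follow the support down by 0.04167 ft: δ_0 − R_E·δ_{EE} = 0.04167, so R_E = (0.58802 − 0.04167)/0.006049 = 90.32 kip.

R_E = 90.32 kip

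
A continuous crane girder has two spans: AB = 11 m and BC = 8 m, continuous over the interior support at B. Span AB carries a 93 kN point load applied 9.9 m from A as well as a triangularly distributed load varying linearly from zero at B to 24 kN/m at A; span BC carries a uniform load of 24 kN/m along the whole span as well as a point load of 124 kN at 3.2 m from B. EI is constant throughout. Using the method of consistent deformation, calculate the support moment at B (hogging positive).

Take M_B as the redundant. Released structure: two simple spans AB and BC with a hinge at B.
Rotations at B on the released spans (each span's end-slope, ×1/EI):
  span AB: point load 93 at a = 9.9: Pab(L + a)/(6LEI) = 320.7/EI
  span AB: triangular load, peak 24: 7w₀L³/(360EI) = 621.1/EI
  span BC: UDL 24: wL³/(24EI) = 512/EI
  span BC: point load 124 at a = 3.2: Pab(L + b)/(6LEI) = 507.9/EI
  relative rotation θ_0 = (941.8 + 1020)/EI = 1962/EI
A unit hogging moment at B produces rotation L₁/(3EI) + L₂/(3EI) = 6.333/EI.
Slope continuity at B: θ_0 = M_B·6.333/EI, so M_B = 1962/6.333 = 309.7 kN·m (hogging).

M_B = 309.7 kN·m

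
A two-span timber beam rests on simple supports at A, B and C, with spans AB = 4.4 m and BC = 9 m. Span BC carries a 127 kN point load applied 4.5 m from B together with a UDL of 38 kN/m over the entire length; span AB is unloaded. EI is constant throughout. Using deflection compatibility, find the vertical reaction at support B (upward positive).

Take M_B as the redundant. Released structure: two simple spans AB and BC with a hinge at B.
End slopes at the hinge B, treating each span as simply supported:
  span BC: point load 127 at a = 4.5: Pab(L + b)/(6LEI) = 642.9/EI
  span BC: UDL 38: wL³/(24EI) = 1154/EI
  relative rotation θ_0 = (0 + 1797)/EI = 1797/EI
A unit hogging moment at B produces rotation L₁/(3EI) + L₂/(3EI) = 4.467/EI.
Compatibility: M_B·(L₁+L₂)/(3EI) = θ_0, giving M_B = 402.4 kN·m (hogging).
Span AB, ΣM about A with M_B applied at B: R_B^{AB}·4.4 = 0 + 402.4, so R_B^{AB} = 91.44 kN and R_A = 0 − 91.44 = -91.44 kN.
Span BC, ΣM about C: R_B^{BC}·9 = 2110 + 402.4, so R_B^{BC} = 279.2 kN and R_C = 469 − 279.2 = 189.8 kN.
R_B = 91.44 + 279.2 = 370.7 kN.

R_B = 370.7 kN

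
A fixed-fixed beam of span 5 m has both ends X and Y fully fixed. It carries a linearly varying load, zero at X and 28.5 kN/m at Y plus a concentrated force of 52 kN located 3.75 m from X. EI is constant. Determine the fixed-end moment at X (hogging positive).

M_X = 35.94 kN·m

Take the two fixed-end moments M_X, M_Y as redundants; the released structure is the simple span XY.
On the primary (simply-supported) span, the end slopes from the loading are:
  at X: triangular load, peak 28.5: 7w₀L³/(360EI) = 69.27/EI
  at Y: triangular load, peak 28.5: w₀L³/(45EI) = 79.17/EI
  at X: point load 52 at a = 3.75: Pab(L + b)/(6LEI) = 50.78/EI
  at Y: point load 52 at a = 3.75: Pab(L + a)/(6LEI) = 71.09/EI
  θ_X0 = 120.1/EI,  θ_Y0 = 150.3/EI
Flexibility coefficients: a unit moment at one end gives L/(3EI) there and L/(6EI) at the far end, so f₁₁ = f₂₂ = 1.667/EI and f₁₂ = f₂₁ = 0.8333/EI.
Compatibility — zero rotation at each built-in end:
  1.667 M_X + 0.8333 M_Y = 120.1
  0.8333 M_X + 1.667 M_Y = 150.3
Solving the pair gives M_X = 35.94 kN·m and M_Y = 72.19 kN·m (hogging).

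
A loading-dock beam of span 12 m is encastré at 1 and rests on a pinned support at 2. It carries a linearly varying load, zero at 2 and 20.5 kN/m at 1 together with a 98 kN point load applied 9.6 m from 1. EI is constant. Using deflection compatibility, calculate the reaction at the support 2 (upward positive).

Release the roller at 2. Primary structure: cantilever fixed at 1.
Free-end deflection of the primary structure under the applied loading (downward +):
  triangular load, peak 20.5 at the fixed end: w₀L⁴/(30EI) = 14170/EI
  point load 98 at a = 9.6: Pa²(3L − a)/(6EI) = 39739/EI
  δ_0 = 53909/EI
Tip deflection under a unit load at 2: L³/(3EI) = 576/EI.
The prop prevents deflection at 2: R_2 = δ_0/δ_{22} = 53909/576 = 93.59 kN.

R_2 = 93.59 kN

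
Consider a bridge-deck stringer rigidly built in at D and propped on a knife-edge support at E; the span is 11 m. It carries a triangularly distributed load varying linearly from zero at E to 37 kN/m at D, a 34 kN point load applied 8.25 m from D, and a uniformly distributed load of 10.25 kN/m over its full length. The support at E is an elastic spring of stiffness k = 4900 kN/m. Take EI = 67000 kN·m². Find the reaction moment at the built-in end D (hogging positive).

M_D = 531.7 kN·m

Take the reaction at E as the redundant and release it; the primary structure is a cantilever fixed at D.
Downward deflection at the released point E due to the loads:
  triangular load, peak 37 at the fixed end: w₀L⁴/(30EI) = 18057/EI
  point load 34 at a = 8.25: Pa²(3L − a)/(6EI) = 9546/EI
  UDL 10.25: wL⁴/(8EI) = 18759/EI
  δ_0 = 46362/EI
Tip deflection under a unit load at E: L³/(3EI) = 443.7/EI.
With EI = 67000 kN·m²: δ_0 = 0.69197 m and δ_{EE} = 0.006622 m/kN.
Compatibility — the spring shortens by R_E/k under the reaction it provides: δ_0 − R_E·δ_{EE} = R_E/k. With 1/k = 0.000204 m/kN, R_E = δ_0 / (δ_{EE} + 1/k) = 0.69197 / (0.006622 + 0.000204) = 101.4 kN.
Moment equilibrium about D: M_D = Σ(load moments about D) − R_E·L = 1647 − 101.4×11 = 531.7 kN·m.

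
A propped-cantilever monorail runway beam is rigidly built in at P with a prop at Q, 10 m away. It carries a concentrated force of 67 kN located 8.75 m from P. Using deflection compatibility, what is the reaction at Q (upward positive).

Release the roller at Q. Primary structure: cantilever fixed at P.
Downward deflection at the released point Q due to the loads:
  point load 67 at a = 8.75: Pa²(3L − a)/(6EI) = 18168/EI
Flexibility coefficient — unit upward force at Q: δ_{QQ} = L³/(3EI) = 333.3/EI.
Compatibility at Q: δ_0 − R_Q·δ_{QQ} = 0, so R_Q = 18168/333.3 = 54.5 kN.

R_Q = 54.5 kN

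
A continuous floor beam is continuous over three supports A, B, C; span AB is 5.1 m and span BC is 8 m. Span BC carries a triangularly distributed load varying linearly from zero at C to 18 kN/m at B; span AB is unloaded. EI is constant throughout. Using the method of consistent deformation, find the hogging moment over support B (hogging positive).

M_B = 46.9 kN·m

Take M_B as the redundant. Released structure: two simple spans AB and BC with a hinge at B.
End slopes at the hinge B, treating each span as simply supported:
  span BC: triangular load, peak 18: w₀L³/(45EI) = 204.8/EI
  relative rotation θ_0 = (0 + 204.8)/EI = 204.8/EI
A unit hogging moment at B produces rotation L₁/(3EI) + L₂/(3EI) = 4.367/EI.
Slope continuity at B: θ_0 = M_B·4.367/EI, so M_B = 204.8/4.367 = 46.9 kN·m (hogging).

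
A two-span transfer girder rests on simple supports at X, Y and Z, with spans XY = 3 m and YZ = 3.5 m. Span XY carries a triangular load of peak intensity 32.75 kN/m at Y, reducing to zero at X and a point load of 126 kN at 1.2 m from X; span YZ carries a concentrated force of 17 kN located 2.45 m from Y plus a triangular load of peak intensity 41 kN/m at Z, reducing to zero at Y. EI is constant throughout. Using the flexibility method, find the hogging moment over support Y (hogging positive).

Release continuity at Y by inserting a hinge; the redundant is the internal moment M_Y. The primary structure is two simply-supported spans XY and YZ.
End slopes at the hinge Y, treating each span as simply supported:
  span XY: triangular load, peak 32.75: w₀L³/(45EI) = 19.65/EI
  span XY: point load 126 at a = 1.2: Pab(L + a)/(6LEI) = 63.5/EI
  span YZ: point load 17 at a = 2.45: Pab(L + b)/(6LEI) = 9.475/EI
  span YZ: triangular load, peak 41: 7w₀L³/(360EI) = 34.18/EI
  relative rotation θ_0 = (83.15 + 43.66)/EI = 126.8/EI
A unit hogging moment at Y produces rotation L₁/(3EI) + L₂/(3EI) = 2.167/EI.
Slope continuity at Y: θ_0 = M_Y·2.167/EI, so M_Y = 126.8/2.167 = 58.53 kN·m (hogging).

M_Y = 58.53 kN·m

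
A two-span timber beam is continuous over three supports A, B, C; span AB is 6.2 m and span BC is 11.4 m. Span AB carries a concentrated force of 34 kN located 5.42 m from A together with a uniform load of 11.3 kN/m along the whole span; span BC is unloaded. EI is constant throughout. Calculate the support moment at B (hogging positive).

Take M_B as the redundant. Released structure: two simple spans AB and BC with a hinge at B.
End slopes at the hinge B, treating each span as simply supported:
  span AB: point load 34 at a = 5.42: Pab(L + a)/(6LEI) = 44.9/EI
  span AB: UDL 11.3: wL³/(24EI) = 112.2/EI
  relative rotation θ_0 = (157.1 + 0)/EI = 157.1/EI
A unit hogging moment at B produces rotation L₁/(3EI) + L₂/(3EI) = 5.867/EI.
Slope continuity at B: θ_0 = M_B·5.867/EI, so M_B = 157.1/5.867 = 26.78 kN·m (hogging).

M_B = 26.78 kN·m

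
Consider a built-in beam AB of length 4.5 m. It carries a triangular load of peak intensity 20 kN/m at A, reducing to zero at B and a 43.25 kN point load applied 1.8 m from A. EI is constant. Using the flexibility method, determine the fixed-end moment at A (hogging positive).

Take the two fixed-end moments M_A, M_B as redundants; the released structure is the simple span AB.
On the primary (simply-supported) span, the end slopes from the loading are:
  at A: triangular load, peak 20: w₀L³/(45EI) = 40.5/EI
  at B: triangular load, peak 20: 7w₀L³/(360EI) = 35.44/EI
  at A: point load 43.25 at a = 1.8: Pab(L + b)/(6LEI) = 56.05/EI
  at B: point load 43.25 at a = 1.8: Pab(L + a)/(6LEI) = 49.05/EI
  θ_A0 = 96.55/EI,  θ_B0 = 84.48/EI
Flexibility coefficients: a unit moment at one end gives L/(3EI) there and L/(6EI) at the far end, so f₁₁ = f₂₂ = 1.5/EI and f₁₂ = f₂₁ = 0.75/EI.
Compatibility — zero rotation at each built-in end:
  1.5 M_A + 0.75 M_B = 96.55
  0.75 M_A + 1.5 M_B = 84.48
Solving the pair gives M_A = 48.28 kN·m and M_B = 32.18 kN·m (hogging).

M_A = 48.28 kN·m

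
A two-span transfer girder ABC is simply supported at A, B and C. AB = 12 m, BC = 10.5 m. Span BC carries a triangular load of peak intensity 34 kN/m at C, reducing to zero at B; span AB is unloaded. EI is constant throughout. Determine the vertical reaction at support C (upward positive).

R_C = 109.3 kN

Release continuity at B by inserting a hinge; the redundant is the internal moment M_B. The primary structure is two simply-supported spans AB and BC.
End slopes at the hinge B, treating each span as simply supported:
  span BC: triangular load, peak 34: 7w₀L³/(360EI) = 765.3/EI
  relative rotation θ_0 = (0 + 765.3)/EI = 765.3/EI
A unit hogging moment at B produces rotation L₁/(3EI) + L₂/(3EI) = 7.5/EI.
Compatibility: M_B·(L₁+L₂)/(3EI) = θ_0, giving M_B = 102 kN·m (hogging).
Span BC, ΣM about C: R_B^{BC}·10.5 = 624.8 + 102, so R_B^{BC} = 69.22 kN and R_C = 178.5 − 69.22 = 109.3 kN.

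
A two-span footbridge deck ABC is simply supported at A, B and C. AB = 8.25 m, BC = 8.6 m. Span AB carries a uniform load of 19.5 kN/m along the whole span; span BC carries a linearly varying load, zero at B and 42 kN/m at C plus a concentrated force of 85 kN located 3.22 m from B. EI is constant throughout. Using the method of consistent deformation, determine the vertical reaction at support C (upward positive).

Take M_B as the redundant. Released structure: two simple spans AB and BC with a hinge at B.
Rotations at B on the released spans (each span's end-slope, ×1/EI):
  span AB: UDL 19.5: wL³/(24EI) = 456.2/EI
  span BC: triangular load, peak 42: 7w₀L³/(360EI) = 519.4/EI
  span BC: point load 85 at a = 3.22: Pab(L + b)/(6LEI) = 398.9/EI
  relative rotation θ_0 = (456.2 + 918.4)/EI = 1375/EI
A unit hogging moment at B produces rotation L₁/(3EI) + L₂/(3EI) = 5.617/EI.
Compatibility: M_B·(L₁+L₂)/(3EI) = θ_0, giving M_B = 244.7 kN·m (hogging).
Span BC, ΣM about C: R_B^{BC}·8.6 = 975 + 244.7, so R_B^{BC} = 141.8 kN and R_C = 265.6 − 141.8 = 123.8 kN.

R_C = 123.8 kN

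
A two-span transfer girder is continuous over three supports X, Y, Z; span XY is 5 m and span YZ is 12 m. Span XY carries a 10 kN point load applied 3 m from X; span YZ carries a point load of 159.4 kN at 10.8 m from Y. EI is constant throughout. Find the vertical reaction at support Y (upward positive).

Insert a hinge at Y; M_Y is the redundant, and each span becomes simply supported.
Rotations at Y on the released spans (each span's end-slope, ×1/EI):
  span XY: point load 10 at a = 3: Pab(L + a)/(6LEI) = 16/EI
  span YZ: point load 159.4 at a = 10.8: Pab(L + b)/(6LEI) = 378.7/EI
  relative rotation θ_0 = (16 + 378.7)/EI = 394.7/EI
A unit hogging moment at Y produces rotation L₁/(3EI) + L₂/(3EI) = 5.667/EI.
Slope continuity at Y: θ_0 = M_Y·5.667/EI, so M_Y = 394.7/5.667 = 69.66 kN·m (hogging).
Span XY, ΣM about X with M_Y applied at Y: R_Y^{XY}·5 = 30 + 69.66, so R_Y^{XY} = 19.93 kN and R_X = 10 − 19.93 = -9.932 kN.
Span YZ, ΣM about Z: R_Y^{YZ}·12 = 191.3 + 69.66, so R_Y^{YZ} = 21.74 kN and R_Z = 159.4 − 21.74 = 137.7 kN.
R_Y = 19.93 + 21.74 = 41.68 kN.

R_Y = 41.68 kN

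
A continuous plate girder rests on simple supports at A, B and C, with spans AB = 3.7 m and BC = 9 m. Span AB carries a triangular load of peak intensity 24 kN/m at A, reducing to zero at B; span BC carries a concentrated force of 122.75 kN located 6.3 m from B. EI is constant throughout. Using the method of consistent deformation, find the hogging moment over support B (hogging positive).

M_B = 112.4 kN·m

Release continuity at B by inserting a hinge; the redundant is the internal moment M_B. The primary structure is two simply-supported spans AB and BC.
Rotations at B on the released spans (each span's end-slope, ×1/EI):
  span AB: triangular load, peak 24: 7w₀L³/(360EI) = 23.64/EI
  span BC: point load 122.75 at a = 6.3: Pab(L + b)/(6LEI) = 452.4/EI
  relative rotation θ_0 = (23.64 + 452.4)/EI = 476/EI
A unit hogging moment at B produces rotation L₁/(3EI) + L₂/(3EI) = 4.233/EI.
Compatibility: M_B·(L₁+L₂)/(3EI) = θ_0, giving M_B = 112.4 kN·m (hogging).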